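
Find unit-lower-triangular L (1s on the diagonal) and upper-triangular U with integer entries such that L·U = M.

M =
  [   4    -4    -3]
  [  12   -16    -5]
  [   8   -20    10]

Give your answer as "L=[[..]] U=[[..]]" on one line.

L=[[1,0,0],[3,1,0],[2,3,1]] U=[[4,-4,-3],[0,-4,4],[0,0,4]]

  R1 -= 3·R0 → [0,-4,4]
  R2 -= 2·R0 → [0,-12,16]
  R2 -= 3·R1 → [0,0,4]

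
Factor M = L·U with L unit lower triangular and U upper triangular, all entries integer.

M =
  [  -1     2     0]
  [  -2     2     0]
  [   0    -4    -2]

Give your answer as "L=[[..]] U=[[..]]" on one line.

L=[[1,0,0],[2,1,0],[0,2,1]] U=[[-1,2,0],[0,-2,0],[0,0,-2]]

  r1 -= 2·r0 → [0,-2,0]
  r2 -= 0·r0 → [0,-4,-2]
  r2 -= 2·r1 → [0,0,-2]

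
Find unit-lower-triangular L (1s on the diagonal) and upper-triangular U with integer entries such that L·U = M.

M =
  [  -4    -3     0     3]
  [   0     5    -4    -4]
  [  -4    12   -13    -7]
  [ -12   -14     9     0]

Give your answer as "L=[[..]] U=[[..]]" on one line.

L=[[1,0,0,0],[0,1,0,0],[1,3,1,0],[3,-1,-5,1]] U=[[-4,-3,0,3],[0,5,-4,-4],[0,0,-1,2],[0,0,0,-3]]

  r1 -= 0·r0 → [0,5,-4,-4]
  r2 -= 1·r0 → [0,15,-13,-10]
  r3 -= 3·r0 → [0,-5,9,-9]
  r2 -= 3·r1 → [0,0,-1,2]
  r3 -= -1·r1 → [0,0,5,-13]
  r3 -= -5·r2 → [0,0,0,-3]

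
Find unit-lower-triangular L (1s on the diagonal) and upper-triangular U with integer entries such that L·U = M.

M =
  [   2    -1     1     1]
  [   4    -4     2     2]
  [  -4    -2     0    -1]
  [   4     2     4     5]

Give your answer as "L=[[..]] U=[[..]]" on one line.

  R1 -= 2·R0 → [0,-2,0,0]
  R2 -= -2·R0 → [0,-4,2,1]
  R3 -= 2·R0 → [0,4,2,3]
  R2 -= 2·R1 → [0,0,2,1]
  R3 -= -2·R1 → [0,0,2,3]
  R3 -= 1·R2 → [0,0,0,2]

L=[[1,0,0,0],[2,1,0,0],[-2,2,1,0],[2,-2,1,1]] U=[[2,-1,1,1],[0,-2,0,0],[0,0,2,1],[0,0,0,2]]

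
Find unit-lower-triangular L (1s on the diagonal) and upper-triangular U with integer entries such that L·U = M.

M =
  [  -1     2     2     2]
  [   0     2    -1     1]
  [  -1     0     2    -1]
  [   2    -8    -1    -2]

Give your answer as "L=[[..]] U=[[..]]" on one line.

L=[[1,0,0,0],[0,1,0,0],[1,-1,1,0],[-2,-2,-1,1]] U=[[-1,2,2,2],[0,2,-1,1],[0,0,-1,-2],[0,0,0,2]]

  r1 -= 0·r0 → [0,2,-1,1]
  r2 -= 1·r0 → [0,-2,0,-3]
  r3 -= -2·r0 → [0,-4,3,2]
  r2 -= -1·r1 → [0,0,-1,-2]
  r3 -= -2·r1 → [0,0,1,4]
  r3 -= -1·r2 → [0,0,0,2]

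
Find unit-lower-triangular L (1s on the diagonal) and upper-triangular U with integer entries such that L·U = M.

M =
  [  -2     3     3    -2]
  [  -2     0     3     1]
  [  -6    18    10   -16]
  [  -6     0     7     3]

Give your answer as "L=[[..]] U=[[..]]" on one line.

  R1 -= 1·R0 → [0,-3,0,3]
  R2 -= 3·R0 → [0,9,1,-10]
  R3 -= 3·R0 → [0,-9,-2,9]
  R2 -= -3·R1 → [0,0,1,-1]
  R3 -= 3·R1 → [0,0,-2,0]
  R3 -= -2·R2 → [0,0,0,-2]

L=[[1,0,0,0],[1,1,0,0],[3,-3,1,0],[3,3,-2,1]] U=[[-2,3,3,-2],[0,-3,0,3],[0,0,1,-1],[0,0,0,-2]]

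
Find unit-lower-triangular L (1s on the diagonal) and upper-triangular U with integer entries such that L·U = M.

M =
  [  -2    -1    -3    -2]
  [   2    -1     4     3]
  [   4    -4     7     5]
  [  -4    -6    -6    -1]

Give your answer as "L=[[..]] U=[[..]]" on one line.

L=[[1,0,0,0],[-1,1,0,0],[-2,3,1,0],[2,2,1,1]] U=[[-2,-1,-3,-2],[0,-2,1,1],[0,0,-2,-2],[0,0,0,3]]

  R1 -= -1·R0 → [0,-2,1,1]
  R2 -= -2·R0 → [0,-6,1,1]
  R3 -= 2·R0 → [0,-4,0,3]
  R2 -= 3·R1 → [0,0,-2,-2]
  R3 -= 2·R1 → [0,0,-2,1]
  R3 -= 1·R2 → [0,0,0,3]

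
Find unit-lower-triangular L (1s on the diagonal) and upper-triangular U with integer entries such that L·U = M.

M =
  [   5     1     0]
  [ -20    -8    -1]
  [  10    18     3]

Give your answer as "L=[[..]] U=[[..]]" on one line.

  R1 -= -4·R0 → [0,-4,-1]
  R2 -= 2·R0 → [0,16,3]
  R2 -= -4·R1 → [0,0,-1]

L=[[1,0,0],[-4,1,0],[2,-4,1]] U=[[5,1,0],[0,-4,-1],[0,0,-1]]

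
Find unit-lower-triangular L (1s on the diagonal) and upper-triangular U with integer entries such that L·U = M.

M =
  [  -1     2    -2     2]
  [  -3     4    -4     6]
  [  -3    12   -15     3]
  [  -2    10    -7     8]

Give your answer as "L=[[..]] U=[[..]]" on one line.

L=[[1,0,0,0],[3,1,0,0],[3,-3,1,0],[2,-3,-1,1]] U=[[-1,2,-2,2],[0,-2,2,0],[0,0,-3,-3],[0,0,0,1]]

  r1 -= 3·r0 → [0,-2,2,0]
  r2 -= 3·r0 → [0,6,-9,-3]
  r3 -= 2·r0 → [0,6,-3,4]
  r2 -= -3·r1 → [0,0,-3,-3]
  r3 -= -3·r1 → [0,0,3,4]
  r3 -= -1·r2 → [0,0,0,1]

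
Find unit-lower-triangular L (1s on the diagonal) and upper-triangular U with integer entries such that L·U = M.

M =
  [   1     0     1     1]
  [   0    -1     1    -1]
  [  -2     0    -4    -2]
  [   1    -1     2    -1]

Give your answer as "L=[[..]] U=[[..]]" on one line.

  row1 -= 0·row0 → [0,-1,1,-1]
  row2 -= -2·row0 → [0,0,-2,0]
  row3 -= 1·row0 → [0,-1,1,-2]
  row2 -= 0·row1 → [0,0,-2,0]
  row3 -= 1·row1 → [0,0,0,-1]
  row3 -= 0·row2 → [0,0,0,-1]

L=[[1,0,0,0],[0,1,0,0],[-2,0,1,0],[1,1,0,1]] U=[[1,0,1,1],[0,-1,1,-1],[0,0,-2,0],[0,0,0,-1]]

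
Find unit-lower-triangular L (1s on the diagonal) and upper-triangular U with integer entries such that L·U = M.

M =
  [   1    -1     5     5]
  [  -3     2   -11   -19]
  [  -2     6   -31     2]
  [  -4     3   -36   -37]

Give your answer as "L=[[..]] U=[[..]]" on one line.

  R1 -= -3·R0 → [0,-1,4,-4]
  R2 -= -2·R0 → [0,4,-21,12]
  R3 -= -4·R0 → [0,-1,-16,-17]
  R2 -= -4·R1 → [0,0,-5,-4]
  R3 -= 1·R1 → [0,0,-20,-13]
  R3 -= 4·R2 → [0,0,0,3]

L=[[1,0,0,0],[-3,1,0,0],[-2,-4,1,0],[-4,1,4,1]] U=[[1,-1,5,5],[0,-1,4,-4],[0,0,-5,-4],[0,0,0,3]]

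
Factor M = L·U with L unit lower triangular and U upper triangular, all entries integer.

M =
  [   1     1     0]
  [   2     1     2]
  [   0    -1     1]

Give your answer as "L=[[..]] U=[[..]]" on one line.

  row1 -= 2·row0 → [0,-1,2]
  row2 -= 0·row0 → [0,-1,1]
  row2 -= 1·row1 → [0,0,-1]

L=[[1,0,0],[2,1,0],[0,1,1]] U=[[1,1,0],[0,-1,2],[0,0,-1]]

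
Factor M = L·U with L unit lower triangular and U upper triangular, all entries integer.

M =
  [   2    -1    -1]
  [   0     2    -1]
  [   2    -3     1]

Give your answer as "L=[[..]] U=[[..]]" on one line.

  r1 -= 0·r0 → [0,2,-1]
  r2 -= 1·r0 → [0,-2,2]
  r2 -= -1·r1 → [0,0,1]

L=[[1,0,0],[0,1,0],[1,-1,1]] U=[[2,-1,-1],[0,2,-1],[0,0,1]]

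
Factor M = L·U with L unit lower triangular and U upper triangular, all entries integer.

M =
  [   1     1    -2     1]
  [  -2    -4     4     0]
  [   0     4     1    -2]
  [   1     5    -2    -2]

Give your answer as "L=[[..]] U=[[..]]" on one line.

L=[[1,0,0,0],[-2,1,0,0],[0,-2,1,0],[1,-2,0,1]] U=[[1,1,-2,1],[0,-2,0,2],[0,0,1,2],[0,0,0,1]]

  r1 -= -2·r0 → [0,-2,0,2]
  r2 -= 0·r0 → [0,4,1,-2]
  r3 -= 1·r0 → [0,4,0,-3]
  r2 -= -2·r1 → [0,0,1,2]
  r3 -= -2·r1 → [0,0,0,1]
  r3 -= 0·r2 → [0,0,0,1]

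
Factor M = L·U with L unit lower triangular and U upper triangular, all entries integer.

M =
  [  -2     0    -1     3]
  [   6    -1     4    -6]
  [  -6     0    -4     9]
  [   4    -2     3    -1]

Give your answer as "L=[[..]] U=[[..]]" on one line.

  row1 -= -3·row0 → [0,-1,1,3]
  row2 -= 3·row0 → [0,0,-1,0]
  row3 -= -2·row0 → [0,-2,1,5]
  row2 -= 0·row1 → [0,0,-1,0]
  row3 -= 2·row1 → [0,0,-1,-1]
  row3 -= 1·row2 → [0,0,0,-1]

L=[[1,0,0,0],[-3,1,0,0],[3,0,1,0],[-2,2,1,1]] U=[[-2,0,-1,3],[0,-1,1,3],[0,0,-1,0],[0,0,0,-1]]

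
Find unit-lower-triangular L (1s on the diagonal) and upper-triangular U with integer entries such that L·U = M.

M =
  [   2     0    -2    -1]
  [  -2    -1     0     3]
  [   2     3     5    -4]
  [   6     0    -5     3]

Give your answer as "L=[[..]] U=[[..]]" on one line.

L=[[1,0,0,0],[-1,1,0,0],[1,-3,1,0],[3,0,1,1]] U=[[2,0,-2,-1],[0,-1,-2,2],[0,0,1,3],[0,0,0,3]]

  row1 -= -1·row0 → [0,-1,-2,2]
  row2 -= 1·row0 → [0,3,7,-3]
  row3 -= 3·row0 → [0,0,1,6]
  row2 -= -3·row1 → [0,0,1,3]
  row3 -= 0·row1 → [0,0,1,6]
  row3 -= 1·row2 → [0,0,0,3]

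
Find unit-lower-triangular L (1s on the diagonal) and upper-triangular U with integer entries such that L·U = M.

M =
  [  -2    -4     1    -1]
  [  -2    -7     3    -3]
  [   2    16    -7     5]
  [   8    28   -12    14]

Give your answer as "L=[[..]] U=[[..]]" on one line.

  row1 -= 1·row0 → [0,-3,2,-2]
  row2 -= -1·row0 → [0,12,-6,4]
  row3 -= -4·row0 → [0,12,-8,10]
  row2 -= -4·row1 → [0,0,2,-4]
  row3 -= -4·row1 → [0,0,0,2]
  row3 -= 0·row2 → [0,0,0,2]

L=[[1,0,0,0],[1,1,0,0],[-1,-4,1,0],[-4,-4,0,1]] U=[[-2,-4,1,-1],[0,-3,2,-2],[0,0,2,-4],[0,0,0,2]]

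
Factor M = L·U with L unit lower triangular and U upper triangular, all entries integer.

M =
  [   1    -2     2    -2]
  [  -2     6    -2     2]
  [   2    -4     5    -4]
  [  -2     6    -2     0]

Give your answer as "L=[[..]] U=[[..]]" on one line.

  row1 -= -2·row0 → [0,2,2,-2]
  row2 -= 2·row0 → [0,0,1,0]
  row3 -= -2·row0 → [0,2,2,-4]
  row2 -= 0·row1 → [0,0,1,0]
  row3 -= 1·row1 → [0,0,0,-2]
  row3 -= 0·row2 → [0,0,0,-2]

L=[[1,0,0,0],[-2,1,0,0],[2,0,1,0],[-2,1,0,1]] U=[[1,-2,2,-2],[0,2,2,-2],[0,0,1,0],[0,0,0,-2]]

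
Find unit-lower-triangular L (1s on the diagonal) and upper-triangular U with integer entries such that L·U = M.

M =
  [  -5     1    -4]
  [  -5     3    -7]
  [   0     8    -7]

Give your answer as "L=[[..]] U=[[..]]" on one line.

  row1 -= 1·row0 → [0,2,-3]
  row2 -= 0·row0 → [0,8,-7]
  row2 -= 4·row1 → [0,0,5]

L=[[1,0,0],[1,1,0],[0,4,1]] U=[[-5,1,-4],[0,2,-3],[0,0,5]]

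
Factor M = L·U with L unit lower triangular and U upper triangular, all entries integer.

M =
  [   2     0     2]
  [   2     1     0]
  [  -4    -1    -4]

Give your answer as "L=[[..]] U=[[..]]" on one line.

  R1 -= 1·R0 → [0,1,-2]
  R2 -= -2·R0 → [0,-1,0]
  R2 -= -1·R1 → [0,0,-2]

L=[[1,0,0],[1,1,0],[-2,-1,1]] U=[[2,0,2],[0,1,-2],[0,0,-2]]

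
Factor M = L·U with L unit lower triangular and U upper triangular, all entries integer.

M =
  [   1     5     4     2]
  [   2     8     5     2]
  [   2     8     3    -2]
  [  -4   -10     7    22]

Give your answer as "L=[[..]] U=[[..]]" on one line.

  r1 -= 2·r0 → [0,-2,-3,-2]
  r2 -= 2·r0 → [0,-2,-5,-6]
  r3 -= -4·r0 → [0,10,23,30]
  r2 -= 1·r1 → [0,0,-2,-4]
  r3 -= -5·r1 → [0,0,8,20]
  r3 -= -4·r2 → [0,0,0,4]

L=[[1,0,0,0],[2,1,0,0],[2,1,1,0],[-4,-5,-4,1]] U=[[1,5,4,2],[0,-2,-3,-2],[0,0,-2,-4],[0,0,0,4]]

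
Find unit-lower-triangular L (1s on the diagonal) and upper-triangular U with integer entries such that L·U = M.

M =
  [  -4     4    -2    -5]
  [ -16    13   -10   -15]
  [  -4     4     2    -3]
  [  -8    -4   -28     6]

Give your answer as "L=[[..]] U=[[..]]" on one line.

  row1 -= 4·row0 → [0,-3,-2,5]
  row2 -= 1·row0 → [0,0,4,2]
  row3 -= 2·row0 → [0,-12,-24,16]
  row2 -= 0·row1 → [0,0,4,2]
  row3 -= 4·row1 → [0,0,-16,-4]
  row3 -= -4·row2 → [0,0,0,4]

L=[[1,0,0,0],[4,1,0,0],[1,0,1,0],[2,4,-4,1]] U=[[-4,4,-2,-5],[0,-3,-2,5],[0,0,4,2],[0,0,0,4]]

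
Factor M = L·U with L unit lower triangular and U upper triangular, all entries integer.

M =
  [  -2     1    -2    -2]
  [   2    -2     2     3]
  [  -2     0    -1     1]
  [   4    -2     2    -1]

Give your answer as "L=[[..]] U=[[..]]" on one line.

L=[[1,0,0,0],[-1,1,0,0],[1,1,1,0],[-2,0,-2,1]] U=[[-2,1,-2,-2],[0,-1,0,1],[0,0,1,2],[0,0,0,-1]]

  r1 -= -1·r0 → [0,-1,0,1]
  r2 -= 1·r0 → [0,-1,1,3]
  r3 -= -2·r0 → [0,0,-2,-5]
  r2 -= 1·r1 → [0,0,1,2]
  r3 -= 0·r1 → [0,0,-2,-5]
  r3 -= -2·r2 → [0,0,0,-1]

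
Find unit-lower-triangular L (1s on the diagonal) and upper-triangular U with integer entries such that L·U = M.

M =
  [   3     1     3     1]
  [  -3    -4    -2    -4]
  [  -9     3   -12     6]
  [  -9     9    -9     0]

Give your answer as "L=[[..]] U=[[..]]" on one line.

  R1 -= -1·R0 → [0,-3,1,-3]
  R2 -= -3·R0 → [0,6,-3,9]
  R3 -= -3·R0 → [0,12,0,3]
  R2 -= -2·R1 → [0,0,-1,3]
  R3 -= -4·R1 → [0,0,4,-9]
  R3 -= -4·R2 → [0,0,0,3]

L=[[1,0,0,0],[-1,1,0,0],[-3,-2,1,0],[-3,-4,-4,1]] U=[[3,1,3,1],[0,-3,1,-3],[0,0,-1,3],[0,0,0,3]]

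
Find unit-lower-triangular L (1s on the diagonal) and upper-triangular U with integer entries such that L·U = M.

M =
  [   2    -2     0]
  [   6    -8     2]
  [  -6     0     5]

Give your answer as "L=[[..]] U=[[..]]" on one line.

  r1 -= 3·r0 → [0,-2,2]
  r2 -= -3·r0 → [0,-6,5]
  r2 -= 3·r1 → [0,0,-1]

L=[[1,0,0],[3,1,0],[-3,3,1]] U=[[2,-2,0],[0,-2,2],[0,0,-1]]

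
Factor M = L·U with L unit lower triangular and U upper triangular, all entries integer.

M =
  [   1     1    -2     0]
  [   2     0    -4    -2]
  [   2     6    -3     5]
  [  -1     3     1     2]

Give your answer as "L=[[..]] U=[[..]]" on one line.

L=[[1,0,0,0],[2,1,0,0],[2,-2,1,0],[-1,-2,-1,1]] U=[[1,1,-2,0],[0,-2,0,-2],[0,0,1,1],[0,0,0,-1]]

  row1 -= 2·row0 → [0,-2,0,-2]
  row2 -= 2·row0 → [0,4,1,5]
  row3 -= -1·row0 → [0,4,-1,2]
  row2 -= -2·row1 → [0,0,1,1]
  row3 -= -2·row1 → [0,0,-1,-2]
  row3 -= -1·row2 → [0,0,0,-1]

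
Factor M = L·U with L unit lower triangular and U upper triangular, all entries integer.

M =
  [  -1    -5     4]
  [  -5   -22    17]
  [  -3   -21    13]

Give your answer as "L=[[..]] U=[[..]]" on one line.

L=[[1,0,0],[5,1,0],[3,-2,1]] U=[[-1,-5,4],[0,3,-3],[0,0,-5]]

  R1 -= 5·R0 → [0,3,-3]
  R2 -= 3·R0 → [0,-6,1]
  R2 -= -2·R1 → [0,0,-5]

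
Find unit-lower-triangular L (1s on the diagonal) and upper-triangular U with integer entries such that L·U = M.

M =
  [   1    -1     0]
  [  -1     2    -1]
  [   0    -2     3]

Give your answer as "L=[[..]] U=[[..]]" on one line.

L=[[1,0,0],[-1,1,0],[0,-2,1]] U=[[1,-1,0],[0,1,-1],[0,0,1]]

  r1 -= -1·r0 → [0,1,-1]
  r2 -= 0·r0 → [0,-2,3]
  r2 -= -2·r1 → [0,0,1]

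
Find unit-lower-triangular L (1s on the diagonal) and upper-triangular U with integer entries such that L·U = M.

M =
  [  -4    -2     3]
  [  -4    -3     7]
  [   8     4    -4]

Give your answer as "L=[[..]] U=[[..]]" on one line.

L=[[1,0,0],[1,1,0],[-2,0,1]] U=[[-4,-2,3],[0,-1,4],[0,0,2]]

  r1 -= 1·r0 → [0,-1,4]
  r2 -= -2·r0 → [0,0,2]
  r2 -= 0·r1 → [0,0,2]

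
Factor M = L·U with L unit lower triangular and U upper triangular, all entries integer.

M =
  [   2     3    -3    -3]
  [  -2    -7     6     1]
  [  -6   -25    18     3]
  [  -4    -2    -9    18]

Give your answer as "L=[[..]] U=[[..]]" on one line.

  R1 -= -1·R0 → [0,-4,3,-2]
  R2 -= -3·R0 → [0,-16,9,-6]
  R3 -= -2·R0 → [0,4,-15,12]
  R2 -= 4·R1 → [0,0,-3,2]
  R3 -= -1·R1 → [0,0,-12,10]
  R3 -= 4·R2 → [0,0,0,2]

L=[[1,0,0,0],[-1,1,0,0],[-3,4,1,0],[-2,-1,4,1]] U=[[2,3,-3,-3],[0,-4,3,-2],[0,0,-3,2],[0,0,0,2]]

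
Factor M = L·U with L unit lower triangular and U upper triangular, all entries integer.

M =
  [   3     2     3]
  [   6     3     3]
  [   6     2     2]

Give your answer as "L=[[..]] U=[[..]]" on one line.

  row1 -= 2·row0 → [0,-1,-3]
  row2 -= 2·row0 → [0,-2,-4]
  row2 -= 2·row1 → [0,0,2]

L=[[1,0,0],[2,1,0],[2,2,1]] U=[[3,2,3],[0,-1,-3],[0,0,2]]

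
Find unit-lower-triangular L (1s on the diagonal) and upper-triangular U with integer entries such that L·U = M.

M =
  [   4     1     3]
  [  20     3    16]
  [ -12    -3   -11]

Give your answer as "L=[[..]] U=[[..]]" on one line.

L=[[1,0,0],[5,1,0],[-3,0,1]] U=[[4,1,3],[0,-2,1],[0,0,-2]]

  r1 -= 5·r0 → [0,-2,1]
  r2 -= -3·r0 → [0,0,-2]
  r2 -= 0·r1 → [0,0,-2]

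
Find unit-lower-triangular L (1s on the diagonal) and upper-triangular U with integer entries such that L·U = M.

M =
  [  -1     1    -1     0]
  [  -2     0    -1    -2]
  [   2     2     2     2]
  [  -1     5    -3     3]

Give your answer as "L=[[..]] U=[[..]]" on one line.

  R1 -= 2·R0 → [0,-2,1,-2]
  R2 -= -2·R0 → [0,4,0,2]
  R3 -= 1·R0 → [0,4,-2,3]
  R2 -= -2·R1 → [0,0,2,-2]
  R3 -= -2·R1 → [0,0,0,-1]
  R3 -= 0·R2 → [0,0,0,-1]

L=[[1,0,0,0],[2,1,0,0],[-2,-2,1,0],[1,-2,0,1]] U=[[-1,1,-1,0],[0,-2,1,-2],[0,0,2,-2],[0,0,0,-1]]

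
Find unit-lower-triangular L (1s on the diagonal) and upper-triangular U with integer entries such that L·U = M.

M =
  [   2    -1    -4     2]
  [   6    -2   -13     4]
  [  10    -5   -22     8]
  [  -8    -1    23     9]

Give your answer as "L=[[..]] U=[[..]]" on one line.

  R1 -= 3·R0 → [0,1,-1,-2]
  R2 -= 5·R0 → [0,0,-2,-2]
  R3 -= -4·R0 → [0,-5,7,17]
  R2 -= 0·R1 → [0,0,-2,-2]
  R3 -= -5·R1 → [0,0,2,7]
  R3 -= -1·R2 → [0,0,0,5]

L=[[1,0,0,0],[3,1,0,0],[5,0,1,0],[-4,-5,-1,1]] U=[[2,-1,-4,2],[0,1,-1,-2],[0,0,-2,-2],[0,0,0,5]]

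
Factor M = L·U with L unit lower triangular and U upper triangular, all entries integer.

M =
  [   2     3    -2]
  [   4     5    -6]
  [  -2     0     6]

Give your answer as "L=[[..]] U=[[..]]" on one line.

  R1 -= 2·R0 → [0,-1,-2]
  R2 -= -1·R0 → [0,3,4]
  R2 -= -3·R1 → [0,0,-2]

L=[[1,0,0],[2,1,0],[-1,-3,1]] U=[[2,3,-2],[0,-1,-2],[0,0,-2]]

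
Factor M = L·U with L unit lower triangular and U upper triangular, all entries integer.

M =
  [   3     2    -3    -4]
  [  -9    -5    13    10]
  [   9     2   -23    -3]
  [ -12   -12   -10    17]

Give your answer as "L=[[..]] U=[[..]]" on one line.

L=[[1,0,0,0],[-3,1,0,0],[3,-4,1,0],[-4,-4,-3,1]] U=[[3,2,-3,-4],[0,1,4,-2],[0,0,2,1],[0,0,0,-4]]

  row1 -= -3·row0 → [0,1,4,-2]
  row2 -= 3·row0 → [0,-4,-14,9]
  row3 -= -4·row0 → [0,-4,-22,1]
  row2 -= -4·row1 → [0,0,2,1]
  row3 -= -4·row1 → [0,0,-6,-7]
  row3 -= -3·row2 → [0,0,0,-4]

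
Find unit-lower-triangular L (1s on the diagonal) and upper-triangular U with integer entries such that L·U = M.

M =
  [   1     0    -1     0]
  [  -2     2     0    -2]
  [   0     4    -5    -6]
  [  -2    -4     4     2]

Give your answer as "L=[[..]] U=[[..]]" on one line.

L=[[1,0,0,0],[-2,1,0,0],[0,2,1,0],[-2,-2,2,1]] U=[[1,0,-1,0],[0,2,-2,-2],[0,0,-1,-2],[0,0,0,2]]

  r1 -= -2·r0 → [0,2,-2,-2]
  r2 -= 0·r0 → [0,4,-5,-6]
  r3 -= -2·r0 → [0,-4,2,2]
  r2 -= 2·r1 → [0,0,-1,-2]
  r3 -= -2·r1 → [0,0,-2,-2]
  r3 -= 2·r2 → [0,0,0,2]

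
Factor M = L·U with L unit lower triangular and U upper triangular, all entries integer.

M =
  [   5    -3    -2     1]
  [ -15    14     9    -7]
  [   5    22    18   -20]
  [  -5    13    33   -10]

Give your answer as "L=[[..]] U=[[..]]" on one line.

L=[[1,0,0,0],[-3,1,0,0],[1,5,1,0],[-1,2,5,1]] U=[[5,-3,-2,1],[0,5,3,-4],[0,0,5,-1],[0,0,0,4]]

  row1 -= -3·row0 → [0,5,3,-4]
  row2 -= 1·row0 → [0,25,20,-21]
  row3 -= -1·row0 → [0,10,31,-9]
  row2 -= 5·row1 → [0,0,5,-1]
  row3 -= 2·row1 → [0,0,25,-1]
  row3 -= 5·row2 → [0,0,0,4]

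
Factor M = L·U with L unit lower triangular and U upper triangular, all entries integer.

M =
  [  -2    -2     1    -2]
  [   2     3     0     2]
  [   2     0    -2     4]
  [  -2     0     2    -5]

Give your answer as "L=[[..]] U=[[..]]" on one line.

L=[[1,0,0,0],[-1,1,0,0],[-1,-2,1,0],[1,2,-1,1]] U=[[-2,-2,1,-2],[0,1,1,0],[0,0,1,2],[0,0,0,-1]]

  r1 -= -1·r0 → [0,1,1,0]
  r2 -= -1·r0 → [0,-2,-1,2]
  r3 -= 1·r0 → [0,2,1,-3]
  r2 -= -2·r1 → [0,0,1,2]
  r3 -= 2·r1 → [0,0,-1,-3]
  r3 -= -1·r2 → [0,0,0,-1]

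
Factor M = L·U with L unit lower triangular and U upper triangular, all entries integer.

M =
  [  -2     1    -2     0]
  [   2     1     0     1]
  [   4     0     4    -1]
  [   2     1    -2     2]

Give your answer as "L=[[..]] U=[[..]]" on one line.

L=[[1,0,0,0],[-1,1,0,0],[-2,1,1,0],[-1,1,-1,1]] U=[[-2,1,-2,0],[0,2,-2,1],[0,0,2,-2],[0,0,0,-1]]

  R1 -= -1·R0 → [0,2,-2,1]
  R2 -= -2·R0 → [0,2,0,-1]
  R3 -= -1·R0 → [0,2,-4,2]
  R2 -= 1·R1 → [0,0,2,-2]
  R3 -= 1·R1 → [0,0,-2,1]
  R3 -= -1·R2 → [0,0,0,-1]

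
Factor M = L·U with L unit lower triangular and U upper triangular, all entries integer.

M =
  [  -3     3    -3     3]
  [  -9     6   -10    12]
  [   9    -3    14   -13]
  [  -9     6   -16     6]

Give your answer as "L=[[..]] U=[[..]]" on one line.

L=[[1,0,0,0],[3,1,0,0],[-3,-2,1,0],[3,1,-2,1]] U=[[-3,3,-3,3],[0,-3,-1,3],[0,0,3,2],[0,0,0,-2]]

  r1 -= 3·r0 → [0,-3,-1,3]
  r2 -= -3·r0 → [0,6,5,-4]
  r3 -= 3·r0 → [0,-3,-7,-3]
  r2 -= -2·r1 → [0,0,3,2]
  r3 -= 1·r1 → [0,0,-6,-6]
  r3 -= -2·r2 → [0,0,0,-2]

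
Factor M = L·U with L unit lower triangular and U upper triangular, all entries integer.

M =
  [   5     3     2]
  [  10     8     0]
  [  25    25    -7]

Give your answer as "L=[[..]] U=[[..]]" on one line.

  row1 -= 2·row0 → [0,2,-4]
  row2 -= 5·row0 → [0,10,-17]
  row2 -= 5·row1 → [0,0,3]

L=[[1,0,0],[2,1,0],[5,5,1]] U=[[5,3,2],[0,2,-4],[0,0,3]]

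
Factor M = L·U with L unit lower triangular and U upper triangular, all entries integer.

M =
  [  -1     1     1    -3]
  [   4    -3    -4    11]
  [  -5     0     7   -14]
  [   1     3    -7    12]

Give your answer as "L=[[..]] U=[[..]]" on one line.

  r1 -= -4·r0 → [0,1,0,-1]
  r2 -= 5·r0 → [0,-5,2,1]
  r3 -= -1·r0 → [0,4,-6,9]
  r2 -= -5·r1 → [0,0,2,-4]
  r3 -= 4·r1 → [0,0,-6,13]
  r3 -= -3·r2 → [0,0,0,1]

L=[[1,0,0,0],[-4,1,0,0],[5,-5,1,0],[-1,4,-3,1]] U=[[-1,1,1,-3],[0,1,0,-1],[0,0,2,-4],[0,0,0,1]]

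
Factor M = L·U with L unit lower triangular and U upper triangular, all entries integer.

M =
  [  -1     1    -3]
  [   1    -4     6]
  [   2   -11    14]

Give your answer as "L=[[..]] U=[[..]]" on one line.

  row1 -= -1·row0 → [0,-3,3]
  row2 -= -2·row0 → [0,-9,8]
  row2 -= 3·row1 → [0,0,-1]

L=[[1,0,0],[-1,1,0],[-2,3,1]] U=[[-1,1,-3],[0,-3,3],[0,0,-1]]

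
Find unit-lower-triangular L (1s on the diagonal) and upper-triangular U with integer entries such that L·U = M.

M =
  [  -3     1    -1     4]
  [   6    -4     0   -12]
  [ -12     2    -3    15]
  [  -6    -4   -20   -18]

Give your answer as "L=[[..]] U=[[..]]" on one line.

  r1 -= -2·r0 → [0,-2,-2,-4]
  r2 -= 4·r0 → [0,-2,1,-1]
  r3 -= 2·r0 → [0,-6,-18,-26]
  r2 -= 1·r1 → [0,0,3,3]
  r3 -= 3·r1 → [0,0,-12,-14]
  r3 -= -4·r2 → [0,0,0,-2]

L=[[1,0,0,0],[-2,1,0,0],[4,1,1,0],[2,3,-4,1]] U=[[-3,1,-1,4],[0,-2,-2,-4],[0,0,3,3],[0,0,0,-2]]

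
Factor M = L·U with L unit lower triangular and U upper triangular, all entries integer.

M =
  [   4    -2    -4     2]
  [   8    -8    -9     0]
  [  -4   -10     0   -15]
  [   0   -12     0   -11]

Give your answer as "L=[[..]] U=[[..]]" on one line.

L=[[1,0,0,0],[2,1,0,0],[-1,3,1,0],[0,3,-3,1]] U=[[4,-2,-4,2],[0,-4,-1,-4],[0,0,-1,-1],[0,0,0,-2]]

  r1 -= 2·r0 → [0,-4,-1,-4]
  r2 -= -1·r0 → [0,-12,-4,-13]
  r3 -= 0·r0 → [0,-12,0,-11]
  r2 -= 3·r1 → [0,0,-1,-1]
  r3 -= 3·r1 → [0,0,3,1]
  r3 -= -3·r2 → [0,0,0,-2]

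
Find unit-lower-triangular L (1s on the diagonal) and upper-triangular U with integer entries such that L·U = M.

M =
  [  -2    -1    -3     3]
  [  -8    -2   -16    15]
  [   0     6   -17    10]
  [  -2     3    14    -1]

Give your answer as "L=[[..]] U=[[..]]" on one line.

  row1 -= 4·row0 → [0,2,-4,3]
  row2 -= 0·row0 → [0,6,-17,10]
  row3 -= 1·row0 → [0,4,17,-4]
  row2 -= 3·row1 → [0,0,-5,1]
  row3 -= 2·row1 → [0,0,25,-10]
  row3 -= -5·row2 → [0,0,0,-5]

L=[[1,0,0,0],[4,1,0,0],[0,3,1,0],[1,2,-5,1]] U=[[-2,-1,-3,3],[0,2,-4,3],[0,0,-5,1],[0,0,0,-5]]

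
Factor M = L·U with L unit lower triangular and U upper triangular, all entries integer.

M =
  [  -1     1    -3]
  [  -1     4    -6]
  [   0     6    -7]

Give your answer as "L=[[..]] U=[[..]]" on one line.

  r1 -= 1·r0 → [0,3,-3]
  r2 -= 0·r0 → [0,6,-7]
  r2 -= 2·r1 → [0,0,-1]

L=[[1,0,0],[1,1,0],[0,2,1]] U=[[-1,1,-3],[0,3,-3],[0,0,-1]]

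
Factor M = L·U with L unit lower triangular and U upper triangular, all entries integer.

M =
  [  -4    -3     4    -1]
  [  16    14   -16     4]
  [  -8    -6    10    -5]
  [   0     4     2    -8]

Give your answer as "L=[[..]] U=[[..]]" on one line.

L=[[1,0,0,0],[-4,1,0,0],[2,0,1,0],[0,2,1,1]] U=[[-4,-3,4,-1],[0,2,0,0],[0,0,2,-3],[0,0,0,-5]]

  row1 -= -4·row0 → [0,2,0,0]
  row2 -= 2·row0 → [0,0,2,-3]
  row3 -= 0·row0 → [0,4,2,-8]
  row2 -= 0·row1 → [0,0,2,-3]
  row3 -= 2·row1 → [0,0,2,-8]
  row3 -= 1·row2 → [0,0,0,-5]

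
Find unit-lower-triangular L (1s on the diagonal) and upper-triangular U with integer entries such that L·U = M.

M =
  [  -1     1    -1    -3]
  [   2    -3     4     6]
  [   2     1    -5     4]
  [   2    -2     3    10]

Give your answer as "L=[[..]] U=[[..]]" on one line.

L=[[1,0,0,0],[-2,1,0,0],[-2,-3,1,0],[-2,0,-1,1]] U=[[-1,1,-1,-3],[0,-1,2,0],[0,0,-1,-2],[0,0,0,2]]

  R1 -= -2·R0 → [0,-1,2,0]
  R2 -= -2·R0 → [0,3,-7,-2]
  R3 -= -2·R0 → [0,0,1,4]
  R2 -= -3·R1 → [0,0,-1,-2]
  R3 -= 0·R1 → [0,0,1,4]
  R3 -= -1·R2 → [0,0,0,2]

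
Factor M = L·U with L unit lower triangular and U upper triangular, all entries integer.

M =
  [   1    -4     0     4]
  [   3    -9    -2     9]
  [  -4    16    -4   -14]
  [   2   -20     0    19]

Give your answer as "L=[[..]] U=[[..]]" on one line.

L=[[1,0,0,0],[3,1,0,0],[-4,0,1,0],[2,-4,2,1]] U=[[1,-4,0,4],[0,3,-2,-3],[0,0,-4,2],[0,0,0,-5]]

  R1 -= 3·R0 → [0,3,-2,-3]
  R2 -= -4·R0 → [0,0,-4,2]
  R3 -= 2·R0 → [0,-12,0,11]
  R2 -= 0·R1 → [0,0,-4,2]
  R3 -= -4·R1 → [0,0,-8,-1]
  R3 -= 2·R2 → [0,0,0,-5]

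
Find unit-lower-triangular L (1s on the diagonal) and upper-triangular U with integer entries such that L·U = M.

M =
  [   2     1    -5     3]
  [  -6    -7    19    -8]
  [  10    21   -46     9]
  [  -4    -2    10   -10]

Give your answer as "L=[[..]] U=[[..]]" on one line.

  r1 -= -3·r0 → [0,-4,4,1]
  r2 -= 5·r0 → [0,16,-21,-6]
  r3 -= -2·r0 → [0,0,0,-4]
  r2 -= -4·r1 → [0,0,-5,-2]
  r3 -= 0·r1 → [0,0,0,-4]
  r3 -= 0·r2 → [0,0,0,-4]

L=[[1,0,0,0],[-3,1,0,0],[5,-4,1,0],[-2,0,0,1]] U=[[2,1,-5,3],[0,-4,4,1],[0,0,-5,-2],[0,0,0,-4]]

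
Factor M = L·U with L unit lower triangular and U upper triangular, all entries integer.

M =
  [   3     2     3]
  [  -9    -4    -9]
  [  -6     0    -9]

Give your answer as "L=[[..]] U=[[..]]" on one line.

  r1 -= -3·r0 → [0,2,0]
  r2 -= -2·r0 → [0,4,-3]
  r2 -= 2·r1 → [0,0,-3]

L=[[1,0,0],[-3,1,0],[-2,2,1]] U=[[3,2,3],[0,2,0],[0,0,-3]]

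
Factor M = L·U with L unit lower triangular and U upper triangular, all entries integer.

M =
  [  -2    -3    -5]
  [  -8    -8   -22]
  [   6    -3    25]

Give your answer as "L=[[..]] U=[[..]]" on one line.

L=[[1,0,0],[4,1,0],[-3,-3,1]] U=[[-2,-3,-5],[0,4,-2],[0,0,4]]

  row1 -= 4·row0 → [0,4,-2]
  row2 -= -3·row0 → [0,-12,10]
  row2 -= -3·row1 → [0,0,4]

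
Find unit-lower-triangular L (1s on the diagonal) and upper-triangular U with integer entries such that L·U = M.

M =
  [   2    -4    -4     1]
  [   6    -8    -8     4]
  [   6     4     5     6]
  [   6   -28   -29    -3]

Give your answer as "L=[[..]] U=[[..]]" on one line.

L=[[1,0,0,0],[3,1,0,0],[3,4,1,0],[3,-4,-1,1]] U=[[2,-4,-4,1],[0,4,4,1],[0,0,1,-1],[0,0,0,-3]]

  row1 -= 3·row0 → [0,4,4,1]
  row2 -= 3·row0 → [0,16,17,3]
  row3 -= 3·row0 → [0,-16,-17,-6]
  row2 -= 4·row1 → [0,0,1,-1]
  row3 -= -4·row1 → [0,0,-1,-2]
  row3 -= -1·row2 → [0,0,0,-3]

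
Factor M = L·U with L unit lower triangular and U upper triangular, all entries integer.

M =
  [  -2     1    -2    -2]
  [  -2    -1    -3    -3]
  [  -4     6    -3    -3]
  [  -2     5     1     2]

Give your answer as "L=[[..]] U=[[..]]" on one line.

L=[[1,0,0,0],[1,1,0,0],[2,-2,1,0],[1,-2,-1,1]] U=[[-2,1,-2,-2],[0,-2,-1,-1],[0,0,-1,-1],[0,0,0,1]]

  R1 -= 1·R0 → [0,-2,-1,-1]
  R2 -= 2·R0 → [0,4,1,1]
  R3 -= 1·R0 → [0,4,3,4]
  R2 -= -2·R1 → [0,0,-1,-1]
  R3 -= -2·R1 → [0,0,1,2]
  R3 -= -1·R2 → [0,0,0,1]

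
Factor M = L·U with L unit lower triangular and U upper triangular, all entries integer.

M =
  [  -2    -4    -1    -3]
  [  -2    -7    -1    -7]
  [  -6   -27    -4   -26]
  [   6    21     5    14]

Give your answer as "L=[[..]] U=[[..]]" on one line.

  r1 -= 1·r0 → [0,-3,0,-4]
  r2 -= 3·r0 → [0,-15,-1,-17]
  r3 -= -3·r0 → [0,9,2,5]
  r2 -= 5·r1 → [0,0,-1,3]
  r3 -= -3·r1 → [0,0,2,-7]
  r3 -= -2·r2 → [0,0,0,-1]

L=[[1,0,0,0],[1,1,0,0],[3,5,1,0],[-3,-3,-2,1]] U=[[-2,-4,-1,-3],[0,-3,0,-4],[0,0,-1,3],[0,0,0,-1]]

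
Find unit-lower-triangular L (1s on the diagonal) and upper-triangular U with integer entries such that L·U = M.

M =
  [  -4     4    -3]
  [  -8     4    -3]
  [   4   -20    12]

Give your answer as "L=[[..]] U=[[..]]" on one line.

L=[[1,0,0],[2,1,0],[-1,4,1]] U=[[-4,4,-3],[0,-4,3],[0,0,-3]]

  r1 -= 2·r0 → [0,-4,3]
  r2 -= -1·r0 → [0,-16,9]
  r2 -= 4·r1 → [0,0,-3]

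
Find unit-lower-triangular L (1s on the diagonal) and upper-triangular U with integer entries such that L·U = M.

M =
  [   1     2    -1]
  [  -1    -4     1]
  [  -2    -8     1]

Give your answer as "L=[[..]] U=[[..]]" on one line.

  R1 -= -1·R0 → [0,-2,0]
  R2 -= -2·R0 → [0,-4,-1]
  R2 -= 2·R1 → [0,0,-1]

L=[[1,0,0],[-1,1,0],[-2,2,1]] U=[[1,2,-1],[0,-2,0],[0,0,-1]]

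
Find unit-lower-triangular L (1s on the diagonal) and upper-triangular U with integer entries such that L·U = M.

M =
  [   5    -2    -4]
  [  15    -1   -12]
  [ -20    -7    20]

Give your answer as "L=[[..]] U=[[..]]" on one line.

L=[[1,0,0],[3,1,0],[-4,-3,1]] U=[[5,-2,-4],[0,5,0],[0,0,4]]

  r1 -= 3·r0 → [0,5,0]
  r2 -= -4·r0 → [0,-15,4]
  r2 -= -3·r1 → [0,0,4]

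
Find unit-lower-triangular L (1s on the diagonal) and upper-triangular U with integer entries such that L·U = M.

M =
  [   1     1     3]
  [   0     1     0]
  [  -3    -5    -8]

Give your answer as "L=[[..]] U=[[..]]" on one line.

  row1 -= 0·row0 → [0,1,0]
  row2 -= -3·row0 → [0,-2,1]
  row2 -= -2·row1 → [0,0,1]

L=[[1,0,0],[0,1,0],[-3,-2,1]] U=[[1,1,3],[0,1,0],[0,0,1]]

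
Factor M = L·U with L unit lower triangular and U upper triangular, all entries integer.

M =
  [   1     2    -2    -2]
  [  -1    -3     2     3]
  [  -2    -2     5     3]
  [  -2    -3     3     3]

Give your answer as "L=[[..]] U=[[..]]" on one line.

L=[[1,0,0,0],[-1,1,0,0],[-2,-2,1,0],[-2,-1,-1,1]] U=[[1,2,-2,-2],[0,-1,0,1],[0,0,1,1],[0,0,0,1]]

  row1 -= -1·row0 → [0,-1,0,1]
  row2 -= -2·row0 → [0,2,1,-1]
  row3 -= -2·row0 → [0,1,-1,-1]
  row2 -= -2·row1 → [0,0,1,1]
  row3 -= -1·row1 → [0,0,-1,0]
  row3 -= -1·row2 → [0,0,0,1]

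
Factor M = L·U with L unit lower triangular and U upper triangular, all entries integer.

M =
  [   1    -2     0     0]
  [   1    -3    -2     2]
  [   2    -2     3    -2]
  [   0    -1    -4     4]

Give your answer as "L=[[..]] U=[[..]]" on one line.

  row1 -= 1·row0 → [0,-1,-2,2]
  row2 -= 2·row0 → [0,2,3,-2]
  row3 -= 0·row0 → [0,-1,-4,4]
  row2 -= -2·row1 → [0,0,-1,2]
  row3 -= 1·row1 → [0,0,-2,2]
  row3 -= 2·row2 → [0,0,0,-2]

L=[[1,0,0,0],[1,1,0,0],[2,-2,1,0],[0,1,2,1]] U=[[1,-2,0,0],[0,-1,-2,2],[0,0,-1,2],[0,0,0,-2]]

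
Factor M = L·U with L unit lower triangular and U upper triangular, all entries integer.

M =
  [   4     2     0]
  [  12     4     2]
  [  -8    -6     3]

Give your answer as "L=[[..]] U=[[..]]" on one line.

L=[[1,0,0],[3,1,0],[-2,1,1]] U=[[4,2,0],[0,-2,2],[0,0,1]]

  R1 -= 3·R0 → [0,-2,2]
  R2 -= -2·R0 → [0,-2,3]
  R2 -= 1·R1 → [0,0,1]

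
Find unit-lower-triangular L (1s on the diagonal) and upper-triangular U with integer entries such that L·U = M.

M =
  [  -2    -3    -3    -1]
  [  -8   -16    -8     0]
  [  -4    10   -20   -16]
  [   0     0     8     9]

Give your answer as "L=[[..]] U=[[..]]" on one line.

L=[[1,0,0,0],[4,1,0,0],[2,-4,1,0],[0,0,4,1]] U=[[-2,-3,-3,-1],[0,-4,4,4],[0,0,2,2],[0,0,0,1]]

  R1 -= 4·R0 → [0,-4,4,4]
  R2 -= 2·R0 → [0,16,-14,-14]
  R3 -= 0·R0 → [0,0,8,9]
  R2 -= -4·R1 → [0,0,2,2]
  R3 -= 0·R1 → [0,0,8,9]
  R3 -= 4·R2 → [0,0,0,1]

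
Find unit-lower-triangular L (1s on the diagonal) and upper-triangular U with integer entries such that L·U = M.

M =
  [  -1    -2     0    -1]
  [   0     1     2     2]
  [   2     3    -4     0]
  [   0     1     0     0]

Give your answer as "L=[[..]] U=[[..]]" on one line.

  R1 -= 0·R0 → [0,1,2,2]
  R2 -= -2·R0 → [0,-1,-4,-2]
  R3 -= 0·R0 → [0,1,0,0]
  R2 -= -1·R1 → [0,0,-2,0]
  R3 -= 1·R1 → [0,0,-2,-2]
  R3 -= 1·R2 → [0,0,0,-2]

L=[[1,0,0,0],[0,1,0,0],[-2,-1,1,0],[0,1,1,1]] U=[[-1,-2,0,-1],[0,1,2,2],[0,0,-2,0],[0,0,0,-2]]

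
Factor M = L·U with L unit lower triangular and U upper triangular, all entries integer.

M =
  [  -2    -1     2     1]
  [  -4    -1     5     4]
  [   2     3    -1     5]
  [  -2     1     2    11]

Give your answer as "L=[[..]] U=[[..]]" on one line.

L=[[1,0,0,0],[2,1,0,0],[-1,2,1,0],[1,2,2,1]] U=[[-2,-1,2,1],[0,1,1,2],[0,0,-1,2],[0,0,0,2]]

  R1 -= 2·R0 → [0,1,1,2]
  R2 -= -1·R0 → [0,2,1,6]
  R3 -= 1·R0 → [0,2,0,10]
  R2 -= 2·R1 → [0,0,-1,2]
  R3 -= 2·R1 → [0,0,-2,6]
  R3 -= 2·R2 → [0,0,0,2]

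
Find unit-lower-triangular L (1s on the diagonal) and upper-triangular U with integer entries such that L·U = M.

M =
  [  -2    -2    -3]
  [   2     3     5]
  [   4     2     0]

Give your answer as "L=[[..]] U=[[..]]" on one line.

L=[[1,0,0],[-1,1,0],[-2,-2,1]] U=[[-2,-2,-3],[0,1,2],[0,0,-2]]

  R1 -= -1·R0 → [0,1,2]
  R2 -= -2·R0 → [0,-2,-6]
  R2 -= -2·R1 → [0,0,-2]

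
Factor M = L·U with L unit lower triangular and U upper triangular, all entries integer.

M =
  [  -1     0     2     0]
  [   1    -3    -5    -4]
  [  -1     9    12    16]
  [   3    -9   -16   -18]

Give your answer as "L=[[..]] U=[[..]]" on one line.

  R1 -= -1·R0 → [0,-3,-3,-4]
  R2 -= 1·R0 → [0,9,10,16]
  R3 -= -3·R0 → [0,-9,-10,-18]
  R2 -= -3·R1 → [0,0,1,4]
  R3 -= 3·R1 → [0,0,-1,-6]
  R3 -= -1·R2 → [0,0,0,-2]

L=[[1,0,0,0],[-1,1,0,0],[1,-3,1,0],[-3,3,-1,1]] U=[[-1,0,2,0],[0,-3,-3,-4],[0,0,1,4],[0,0,0,-2]]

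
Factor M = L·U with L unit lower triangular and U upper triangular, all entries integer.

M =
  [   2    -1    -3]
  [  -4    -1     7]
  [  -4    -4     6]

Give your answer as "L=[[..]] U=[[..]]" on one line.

L=[[1,0,0],[-2,1,0],[-2,2,1]] U=[[2,-1,-3],[0,-3,1],[0,0,-2]]

  row1 -= -2·row0 → [0,-3,1]
  row2 -= -2·row0 → [0,-6,0]
  row2 -= 2·row1 → [0,0,-2]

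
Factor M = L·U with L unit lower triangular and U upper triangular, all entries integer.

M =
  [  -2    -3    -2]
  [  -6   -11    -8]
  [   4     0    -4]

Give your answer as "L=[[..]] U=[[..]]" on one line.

  R1 -= 3·R0 → [0,-2,-2]
  R2 -= -2·R0 → [0,-6,-8]
  R2 -= 3·R1 → [0,0,-2]

L=[[1,0,0],[3,1,0],[-2,3,1]] U=[[-2,-3,-2],[0,-2,-2],[0,0,-2]]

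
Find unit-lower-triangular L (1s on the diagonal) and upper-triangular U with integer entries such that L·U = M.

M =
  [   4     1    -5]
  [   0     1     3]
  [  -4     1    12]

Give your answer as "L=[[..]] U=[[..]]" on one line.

  row1 -= 0·row0 → [0,1,3]
  row2 -= -1·row0 → [0,2,7]
  row2 -= 2·row1 → [0,0,1]

L=[[1,0,0],[0,1,0],[-1,2,1]] U=[[4,1,-5],[0,1,3],[0,0,1]]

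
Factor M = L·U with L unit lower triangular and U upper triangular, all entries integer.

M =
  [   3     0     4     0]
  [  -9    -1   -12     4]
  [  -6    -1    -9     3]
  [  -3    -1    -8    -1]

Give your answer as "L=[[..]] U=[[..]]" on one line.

  r1 -= -3·r0 → [0,-1,0,4]
  r2 -= -2·r0 → [0,-1,-1,3]
  r3 -= -1·r0 → [0,-1,-4,-1]
  r2 -= 1·r1 → [0,0,-1,-1]
  r3 -= 1·r1 → [0,0,-4,-5]
  r3 -= 4·r2 → [0,0,0,-1]

L=[[1,0,0,0],[-3,1,0,0],[-2,1,1,0],[-1,1,4,1]] U=[[3,0,4,0],[0,-1,0,4],[0,0,-1,-1],[0,0,0,-1]]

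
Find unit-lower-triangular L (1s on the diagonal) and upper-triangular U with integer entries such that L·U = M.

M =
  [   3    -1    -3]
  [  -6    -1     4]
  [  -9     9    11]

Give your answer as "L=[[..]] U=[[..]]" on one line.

L=[[1,0,0],[-2,1,0],[-3,-2,1]] U=[[3,-1,-3],[0,-3,-2],[0,0,-2]]

  r1 -= -2·r0 → [0,-3,-2]
  r2 -= -3·r0 → [0,6,2]
  r2 -= -2·r1 → [0,0,-2]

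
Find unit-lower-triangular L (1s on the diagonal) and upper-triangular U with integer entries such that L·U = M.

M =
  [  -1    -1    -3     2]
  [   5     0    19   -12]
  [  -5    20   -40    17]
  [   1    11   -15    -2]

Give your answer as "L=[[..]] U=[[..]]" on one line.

L=[[1,0,0,0],[-5,1,0,0],[5,-5,1,0],[-1,-2,2,1]] U=[[-1,-1,-3,2],[0,-5,4,-2],[0,0,-5,-3],[0,0,0,2]]

  r1 -= -5·r0 → [0,-5,4,-2]
  r2 -= 5·r0 → [0,25,-25,7]
  r3 -= -1·r0 → [0,10,-18,0]
  r2 -= -5·r1 → [0,0,-5,-3]
  r3 -= -2·r1 → [0,0,-10,-4]
  r3 -= 2·r2 → [0,0,0,2]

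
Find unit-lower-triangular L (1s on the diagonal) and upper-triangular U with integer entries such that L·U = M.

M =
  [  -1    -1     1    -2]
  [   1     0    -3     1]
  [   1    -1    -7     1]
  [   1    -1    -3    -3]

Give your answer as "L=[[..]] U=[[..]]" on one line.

  row1 -= -1·row0 → [0,-1,-2,-1]
  row2 -= -1·row0 → [0,-2,-6,-1]
  row3 -= -1·row0 → [0,-2,-2,-5]
  row2 -= 2·row1 → [0,0,-2,1]
  row3 -= 2·row1 → [0,0,2,-3]
  row3 -= -1·row2 → [0,0,0,-2]

L=[[1,0,0,0],[-1,1,0,0],[-1,2,1,0],[-1,2,-1,1]] U=[[-1,-1,1,-2],[0,-1,-2,-1],[0,0,-2,1],[0,0,0,-2]]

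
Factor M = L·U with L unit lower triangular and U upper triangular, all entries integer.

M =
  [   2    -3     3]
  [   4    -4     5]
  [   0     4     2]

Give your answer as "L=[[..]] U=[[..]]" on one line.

  R1 -= 2·R0 → [0,2,-1]
  R2 -= 0·R0 → [0,4,2]
  R2 -= 2·R1 → [0,0,4]

L=[[1,0,0],[2,1,0],[0,2,1]] U=[[2,-3,3],[0,2,-1],[0,0,4]]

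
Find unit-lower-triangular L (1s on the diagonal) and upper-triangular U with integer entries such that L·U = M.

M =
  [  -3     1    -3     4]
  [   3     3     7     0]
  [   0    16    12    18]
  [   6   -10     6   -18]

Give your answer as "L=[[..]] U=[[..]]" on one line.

L=[[1,0,0,0],[-1,1,0,0],[0,4,1,0],[-2,-2,-2,1]] U=[[-3,1,-3,4],[0,4,4,4],[0,0,-4,2],[0,0,0,2]]

  R1 -= -1·R0 → [0,4,4,4]
  R2 -= 0·R0 → [0,16,12,18]
  R3 -= -2·R0 → [0,-8,0,-10]
  R2 -= 4·R1 → [0,0,-4,2]
  R3 -= -2·R1 → [0,0,8,-2]
  R3 -= -2·R2 → [0,0,0,2]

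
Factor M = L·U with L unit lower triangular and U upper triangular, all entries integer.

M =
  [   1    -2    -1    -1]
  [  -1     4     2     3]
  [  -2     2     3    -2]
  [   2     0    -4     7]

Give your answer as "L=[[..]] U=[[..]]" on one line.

L=[[1,0,0,0],[-1,1,0,0],[-2,-1,1,0],[2,2,-2,1]] U=[[1,-2,-1,-1],[0,2,1,2],[0,0,2,-2],[0,0,0,1]]

  R1 -= -1·R0 → [0,2,1,2]
  R2 -= -2·R0 → [0,-2,1,-4]
  R3 -= 2·R0 → [0,4,-2,9]
  R2 -= -1·R1 → [0,0,2,-2]
  R3 -= 2·R1 → [0,0,-4,5]
  R3 -= -2·R2 → [0,0,0,1]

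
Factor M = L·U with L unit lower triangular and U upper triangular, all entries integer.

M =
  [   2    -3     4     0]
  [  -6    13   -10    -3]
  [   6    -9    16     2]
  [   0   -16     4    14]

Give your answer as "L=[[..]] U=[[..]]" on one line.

  row1 -= -3·row0 → [0,4,2,-3]
  row2 -= 3·row0 → [0,0,4,2]
  row3 -= 0·row0 → [0,-16,4,14]
  row2 -= 0·row1 → [0,0,4,2]
  row3 -= -4·row1 → [0,0,12,2]
  row3 -= 3·row2 → [0,0,0,-4]

L=[[1,0,0,0],[-3,1,0,0],[3,0,1,0],[0,-4,3,1]] U=[[2,-3,4,0],[0,4,2,-3],[0,0,4,2],[0,0,0,-4]]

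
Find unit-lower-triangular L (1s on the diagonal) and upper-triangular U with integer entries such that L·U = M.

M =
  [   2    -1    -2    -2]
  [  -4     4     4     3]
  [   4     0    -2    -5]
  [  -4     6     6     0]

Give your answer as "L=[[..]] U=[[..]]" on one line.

L=[[1,0,0,0],[-2,1,0,0],[2,1,1,0],[-2,2,1,1]] U=[[2,-1,-2,-2],[0,2,0,-1],[0,0,2,0],[0,0,0,-2]]

  R1 -= -2·R0 → [0,2,0,-1]
  R2 -= 2·R0 → [0,2,2,-1]
  R3 -= -2·R0 → [0,4,2,-4]
  R2 -= 1·R1 → [0,0,2,0]
  R3 -= 2·R1 → [0,0,2,-2]
  R3 -= 1·R2 → [0,0,0,-2]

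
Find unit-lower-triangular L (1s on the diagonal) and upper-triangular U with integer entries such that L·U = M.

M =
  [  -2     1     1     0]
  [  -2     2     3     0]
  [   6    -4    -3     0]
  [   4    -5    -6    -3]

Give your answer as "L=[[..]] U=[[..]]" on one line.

  R1 -= 1·R0 → [0,1,2,0]
  R2 -= -3·R0 → [0,-1,0,0]
  R3 -= -2·R0 → [0,-3,-4,-3]
  R2 -= -1·R1 → [0,0,2,0]
  R3 -= -3·R1 → [0,0,2,-3]
  R3 -= 1·R2 → [0,0,0,-3]

L=[[1,0,0,0],[1,1,0,0],[-3,-1,1,0],[-2,-3,1,1]] U=[[-2,1,1,0],[0,1,2,0],[0,0,2,0],[0,0,0,-3]]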